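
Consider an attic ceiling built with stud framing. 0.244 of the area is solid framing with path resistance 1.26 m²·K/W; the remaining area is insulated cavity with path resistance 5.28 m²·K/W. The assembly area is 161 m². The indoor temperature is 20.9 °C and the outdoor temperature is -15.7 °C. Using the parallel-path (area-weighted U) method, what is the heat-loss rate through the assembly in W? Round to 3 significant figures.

U_eff = 0.756/5.28 + 0.244/1.26 = 0.1432 + 0.1937 = 0.3368
R_eff = 1/U_eff = 2.969 m²·K/W
Q = 161 × (20.9 − (-15.7)) / 2.969 = 1985 W

1980 W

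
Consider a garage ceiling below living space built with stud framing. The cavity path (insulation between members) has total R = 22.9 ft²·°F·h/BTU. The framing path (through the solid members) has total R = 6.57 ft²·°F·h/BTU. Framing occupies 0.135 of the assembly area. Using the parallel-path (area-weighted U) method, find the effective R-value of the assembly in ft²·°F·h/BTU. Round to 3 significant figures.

U_eff = 0.865/22.9 + 0.135/6.57 = 0.03777 + 0.02055 = 0.05832
R_eff = 1/U_eff = 17.15 ft²·°F·h/BTU

17.1 ft²·°F·h/BTU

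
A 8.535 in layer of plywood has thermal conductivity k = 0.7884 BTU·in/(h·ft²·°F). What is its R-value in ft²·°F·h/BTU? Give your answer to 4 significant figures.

R = L/k = 8.535/0.7884 = 10.826 ft²·°F·h/BTU

10.83 ft²·°F·h/BTU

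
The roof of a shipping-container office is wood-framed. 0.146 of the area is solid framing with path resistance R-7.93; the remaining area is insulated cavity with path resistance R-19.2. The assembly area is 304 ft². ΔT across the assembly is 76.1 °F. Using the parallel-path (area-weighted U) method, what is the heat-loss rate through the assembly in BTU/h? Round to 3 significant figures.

U_eff = 0.854/19.2 + 0.146/7.93 = 0.04448 + 0.01841 = 0.06289
R_eff = 1/U_eff = 15.9 ft²·°F·h/BTU
Q = 304 × 76.1 / 15.9 = 1455 BTU/h

1450 BTU/h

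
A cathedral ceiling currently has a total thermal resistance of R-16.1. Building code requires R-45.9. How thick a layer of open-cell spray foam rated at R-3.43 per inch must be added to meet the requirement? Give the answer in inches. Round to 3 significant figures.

8.69 in

ΔR = 45.9 − 16.1 = 29.8 ft²·°F·h/BTU
L = ΔR / (R/in) = 29.8/3.43 = 8.688 in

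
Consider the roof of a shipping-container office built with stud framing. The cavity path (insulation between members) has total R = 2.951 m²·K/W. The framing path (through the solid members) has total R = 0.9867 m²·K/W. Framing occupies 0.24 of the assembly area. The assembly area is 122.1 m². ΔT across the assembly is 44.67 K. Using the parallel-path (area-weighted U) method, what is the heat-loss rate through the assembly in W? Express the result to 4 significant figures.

2731 W

U_eff = 0.76/2.951 + 0.24/0.9867 = 0.25754 + 0.24324 = 0.50077
R_eff = 1/U_eff = 1.9969 m²·K/W
Q = 122.1 × 44.67 / 1.9969 = 2731.3 W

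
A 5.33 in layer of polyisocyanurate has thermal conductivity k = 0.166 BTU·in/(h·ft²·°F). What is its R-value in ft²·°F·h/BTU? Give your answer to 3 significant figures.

R = L/k = 5.33/0.166 = 32.11 ft²·°F·h/BTU

32.1 ft²·°F·h/BTU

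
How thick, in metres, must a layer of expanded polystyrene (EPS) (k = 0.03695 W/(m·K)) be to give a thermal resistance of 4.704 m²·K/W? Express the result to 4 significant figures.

0.1738 m

L = R·k = 4.704 × 0.03695 = 0.17381 m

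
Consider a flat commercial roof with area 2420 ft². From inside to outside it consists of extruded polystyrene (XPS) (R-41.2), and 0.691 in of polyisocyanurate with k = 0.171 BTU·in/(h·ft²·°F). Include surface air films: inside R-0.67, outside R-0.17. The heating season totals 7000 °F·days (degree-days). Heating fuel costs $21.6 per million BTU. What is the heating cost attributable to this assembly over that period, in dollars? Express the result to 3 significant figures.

0.691/0.171 = 4.041
R_total = 0.67 + 41.2 + 4.041 + 0.17 = 46.08 ft²·°F·h/BTU
E = A × HDD × 24 / R = 2420 × 7000 × 24 / 46.08 = 8823000 BTU
Cost = 8823000/10⁶ × 21.6 = $190.6

191 dollars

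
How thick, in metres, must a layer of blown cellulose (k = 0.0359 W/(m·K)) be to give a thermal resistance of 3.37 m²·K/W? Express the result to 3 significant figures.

L = R·k = 3.37 × 0.0359 = 0.121 m

0.121 m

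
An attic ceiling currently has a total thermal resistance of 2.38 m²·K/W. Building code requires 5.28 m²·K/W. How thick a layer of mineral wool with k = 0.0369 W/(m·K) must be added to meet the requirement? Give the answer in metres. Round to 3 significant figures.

ΔR = 5.28 − 2.38 = 2.9 m²·K/W
L = ΔR × k = 2.9 × 0.0369 = 0.107 m

0.107 m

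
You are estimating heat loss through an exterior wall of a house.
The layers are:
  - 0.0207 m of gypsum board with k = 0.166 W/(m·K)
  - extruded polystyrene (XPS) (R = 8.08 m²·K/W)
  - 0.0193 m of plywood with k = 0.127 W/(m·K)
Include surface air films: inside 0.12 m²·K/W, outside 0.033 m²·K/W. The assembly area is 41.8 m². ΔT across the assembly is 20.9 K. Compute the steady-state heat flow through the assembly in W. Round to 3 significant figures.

0.0207/0.166 = 0.1247
0.0193/0.127 = 0.152
R_total = 0.12 + 0.1247 + 8.08 + 0.152 + 0.033 = 8.51 m²·K/W
Q = A·ΔT/R = 41.8 × 20.9 / 8.51 = 102.7 W

103 W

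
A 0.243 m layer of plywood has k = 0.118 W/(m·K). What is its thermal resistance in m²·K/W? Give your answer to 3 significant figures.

2.06 m²·K/W

R = L/k = 0.243/0.118 = 2.059 m²·K/W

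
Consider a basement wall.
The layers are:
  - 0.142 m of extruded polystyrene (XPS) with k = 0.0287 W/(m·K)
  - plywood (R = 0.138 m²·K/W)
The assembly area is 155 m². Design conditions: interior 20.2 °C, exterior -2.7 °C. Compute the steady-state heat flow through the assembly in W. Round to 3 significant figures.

698 W

0.142/0.0287 = 4.948
R_total = 4.948 + 0.138 = 5.086 m²·K/W
Q = A·ΔT/R = 155 × (20.2 − (-2.7)) / 5.086 = 697.9 W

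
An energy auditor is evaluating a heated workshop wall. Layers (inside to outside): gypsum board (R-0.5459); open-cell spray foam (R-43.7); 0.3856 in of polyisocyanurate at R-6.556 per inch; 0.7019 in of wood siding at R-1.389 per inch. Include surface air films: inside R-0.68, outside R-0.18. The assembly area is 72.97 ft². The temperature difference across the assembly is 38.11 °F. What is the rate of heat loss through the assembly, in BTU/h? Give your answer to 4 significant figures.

57.21 BTU/h

0.3856 × 6.556 = 2.528
0.7019 × 1.389 = 0.97494
R_total = 0.68 + 0.5459 + 43.7 + 2.528 + 0.97494 + 0.18 = 48.609 ft²·°F·h/BTU
Q = A·ΔT/R = 72.97 × 38.11 / 48.609 = 57.209 BTU/h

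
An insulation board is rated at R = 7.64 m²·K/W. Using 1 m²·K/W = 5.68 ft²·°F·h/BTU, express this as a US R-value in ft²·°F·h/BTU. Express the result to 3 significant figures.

43.4 ft²·°F·h/BTU

R_US = 7.64 × 5.68 = 43.4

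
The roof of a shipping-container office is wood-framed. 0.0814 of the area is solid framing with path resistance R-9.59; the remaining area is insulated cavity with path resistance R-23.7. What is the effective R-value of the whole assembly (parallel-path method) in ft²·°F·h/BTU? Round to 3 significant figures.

21.2 ft²·°F·h/BTU

U_eff = 0.9186/23.7 + 0.0814/9.59 = 0.03876 + 0.008488 = 0.04725
R_eff = 1/U_eff = 21.17 ft²·°F·h/BTU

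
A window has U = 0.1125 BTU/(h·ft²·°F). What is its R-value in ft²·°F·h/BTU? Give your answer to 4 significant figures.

8.889 ft²·°F·h/BTU

R = 1/U = 1/0.1125 = 8.8889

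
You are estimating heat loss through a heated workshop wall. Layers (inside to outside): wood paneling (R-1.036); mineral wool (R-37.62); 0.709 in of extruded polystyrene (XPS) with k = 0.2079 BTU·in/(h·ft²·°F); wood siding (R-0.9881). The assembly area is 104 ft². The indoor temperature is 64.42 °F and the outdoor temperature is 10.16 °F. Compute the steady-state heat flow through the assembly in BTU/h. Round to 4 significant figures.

131.1 BTU/h

0.709/0.2079 = 3.4103
R_total = 1.036 + 37.62 + 3.4103 + 0.9881 = 43.054 ft²·°F·h/BTU
Q = A·ΔT/R = 104 × (64.42 − 10.16) / 43.054 = 131.07 BTU/h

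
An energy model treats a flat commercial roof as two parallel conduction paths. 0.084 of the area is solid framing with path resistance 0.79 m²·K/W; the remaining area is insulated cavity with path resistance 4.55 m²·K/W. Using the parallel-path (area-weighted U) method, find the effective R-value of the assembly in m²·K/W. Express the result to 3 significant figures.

3.25 m²·K/W

U_eff = 0.916/4.55 + 0.084/0.79 = 0.2013 + 0.1063 = 0.3076
R_eff = 1/U_eff = 3.25 m²·K/W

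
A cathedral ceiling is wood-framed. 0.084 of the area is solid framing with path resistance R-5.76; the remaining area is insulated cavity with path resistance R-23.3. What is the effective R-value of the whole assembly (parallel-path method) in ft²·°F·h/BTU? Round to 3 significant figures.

U_eff = 0.916/23.3 + 0.084/5.76 = 0.03931 + 0.01458 = 0.0539
R_eff = 1/U_eff = 18.55 ft²·°F·h/BTU

18.6 ft²·°F·h/BTU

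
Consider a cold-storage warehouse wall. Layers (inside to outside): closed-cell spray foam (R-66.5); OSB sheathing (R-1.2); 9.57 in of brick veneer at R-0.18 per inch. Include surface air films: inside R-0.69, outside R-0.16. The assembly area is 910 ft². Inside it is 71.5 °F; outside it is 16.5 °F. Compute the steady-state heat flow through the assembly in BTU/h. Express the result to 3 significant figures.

712 BTU/h

9.57 × 0.18 = 1.723
R_total = 0.69 + 66.5 + 1.2 + 1.723 + 0.16 = 70.27 ft²·°F·h/BTU
Q = A·ΔT/R = 910 × (71.5 − 16.5) / 70.27 = 712.2 BTU/h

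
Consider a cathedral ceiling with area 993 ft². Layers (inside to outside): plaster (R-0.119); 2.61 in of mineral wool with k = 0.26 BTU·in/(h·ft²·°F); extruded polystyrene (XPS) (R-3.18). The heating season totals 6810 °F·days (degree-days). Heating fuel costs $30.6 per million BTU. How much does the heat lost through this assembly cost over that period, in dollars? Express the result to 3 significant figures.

2.61/0.26 = 10.04
R_total = 0.119 + 10.04 + 3.18 = 13.34 ft²·°F·h/BTU
E = A × HDD × 24 / R = 993 × 6810 × 24 / 13.34 = 12170000 BTU
Cost = 12170000/10⁶ × 30.6 = $372.4

372 dollars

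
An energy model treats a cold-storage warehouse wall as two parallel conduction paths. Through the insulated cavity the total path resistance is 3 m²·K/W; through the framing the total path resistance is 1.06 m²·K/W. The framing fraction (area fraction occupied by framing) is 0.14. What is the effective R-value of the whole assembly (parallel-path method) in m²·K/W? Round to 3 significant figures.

U_eff = 0.86/3 + 0.14/1.06 = 0.2867 + 0.1321 = 0.4187
R_eff = 1/U_eff = 2.388 m²·K/W

2.39 m²·K/W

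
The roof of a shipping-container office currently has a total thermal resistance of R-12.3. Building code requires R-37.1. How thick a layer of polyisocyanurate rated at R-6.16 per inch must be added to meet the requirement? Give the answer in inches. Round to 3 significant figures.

4.03 in

ΔR = 37.1 − 12.3 = 24.8 ft²·°F·h/BTU
L = ΔR / (R/in) = 24.8/6.16 = 4.026 in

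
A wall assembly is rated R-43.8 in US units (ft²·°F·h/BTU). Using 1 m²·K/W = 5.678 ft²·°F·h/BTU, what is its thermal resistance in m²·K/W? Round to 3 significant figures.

R_SI = 43.8/5.678 = 7.714

7.71 m²·K/W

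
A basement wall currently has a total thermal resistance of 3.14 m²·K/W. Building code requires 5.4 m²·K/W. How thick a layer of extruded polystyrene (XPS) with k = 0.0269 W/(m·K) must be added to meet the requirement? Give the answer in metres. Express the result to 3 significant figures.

ΔR = 5.4 − 3.14 = 2.26 m²·K/W
L = ΔR × k = 2.26 × 0.0269 = 0.06079 m

0.0608 m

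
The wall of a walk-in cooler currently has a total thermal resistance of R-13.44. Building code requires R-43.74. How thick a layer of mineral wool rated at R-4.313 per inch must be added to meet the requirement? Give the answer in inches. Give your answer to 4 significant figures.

7.025 in

ΔR = 43.74 − 13.44 = 30.3 ft²·°F·h/BTU
L = ΔR / (R/in) = 30.3/4.313 = 7.0253 in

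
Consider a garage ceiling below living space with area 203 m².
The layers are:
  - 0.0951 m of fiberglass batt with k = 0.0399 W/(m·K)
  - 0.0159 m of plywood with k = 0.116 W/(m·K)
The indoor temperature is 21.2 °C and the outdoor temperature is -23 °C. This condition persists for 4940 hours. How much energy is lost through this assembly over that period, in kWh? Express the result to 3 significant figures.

17600 kWh

0.0951/0.0399 = 2.383
0.0159/0.116 = 0.1371
R_total = 2.383 + 0.1371 = 2.521 m²·K/W
Q = 203 × (21.2 − (-23)) / 2.521 = 3560 W
E = 3560 W × 4940 h / 1000 = 17590 kWh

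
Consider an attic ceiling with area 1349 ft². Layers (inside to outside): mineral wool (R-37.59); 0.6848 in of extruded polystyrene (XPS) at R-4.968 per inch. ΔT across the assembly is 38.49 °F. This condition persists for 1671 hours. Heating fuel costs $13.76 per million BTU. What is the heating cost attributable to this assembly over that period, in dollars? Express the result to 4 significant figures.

0.6848 × 4.968 = 3.4021
R_total = 37.59 + 3.4021 = 40.992 ft²·°F·h/BTU
Q = 1349 × 38.49 / 40.992 = 1266.7 BTU/h
E = 1266.7 × 1671 = 2116600 BTU
Cost = 2116600/10⁶ × 13.76 = $29.124

29.12 dollars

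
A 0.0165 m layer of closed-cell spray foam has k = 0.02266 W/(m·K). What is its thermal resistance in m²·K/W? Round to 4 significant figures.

R = L/k = 0.0165/0.02266 = 0.72816 m²·K/W

0.7282 m²·K/W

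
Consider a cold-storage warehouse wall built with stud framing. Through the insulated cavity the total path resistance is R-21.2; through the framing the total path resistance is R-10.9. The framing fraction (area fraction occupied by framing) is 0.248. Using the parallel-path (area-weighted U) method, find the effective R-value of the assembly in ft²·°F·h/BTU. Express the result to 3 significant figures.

17.2 ft²·°F·h/BTU

U_eff = 0.752/21.2 + 0.248/10.9 = 0.03547 + 0.02275 = 0.05822
R_eff = 1/U_eff = 17.18 ft²·°F·h/BTU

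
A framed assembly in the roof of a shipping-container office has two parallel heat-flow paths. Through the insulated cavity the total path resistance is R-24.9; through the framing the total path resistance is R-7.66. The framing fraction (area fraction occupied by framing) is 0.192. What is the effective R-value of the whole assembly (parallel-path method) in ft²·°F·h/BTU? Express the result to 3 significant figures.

17.4 ft²·°F·h/BTU

U_eff = 0.808/24.9 + 0.192/7.66 = 0.03245 + 0.02507 = 0.05752
R_eff = 1/U_eff = 17.39 ft²·°F·h/BTU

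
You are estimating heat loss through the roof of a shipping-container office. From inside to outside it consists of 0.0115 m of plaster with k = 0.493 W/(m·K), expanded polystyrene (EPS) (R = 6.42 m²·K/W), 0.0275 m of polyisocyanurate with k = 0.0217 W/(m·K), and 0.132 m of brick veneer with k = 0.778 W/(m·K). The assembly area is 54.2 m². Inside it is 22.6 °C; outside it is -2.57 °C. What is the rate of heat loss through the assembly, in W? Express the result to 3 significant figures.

0.0115/0.493 = 0.02333
0.0275/0.0217 = 1.267
0.132/0.778 = 0.1697
R_total = 0.02333 + 6.42 + 1.267 + 0.1697 = 7.88 m²·K/W
Q = A·ΔT/R = 54.2 × (22.6 − (-2.57)) / 7.88 = 173.1 W

173 W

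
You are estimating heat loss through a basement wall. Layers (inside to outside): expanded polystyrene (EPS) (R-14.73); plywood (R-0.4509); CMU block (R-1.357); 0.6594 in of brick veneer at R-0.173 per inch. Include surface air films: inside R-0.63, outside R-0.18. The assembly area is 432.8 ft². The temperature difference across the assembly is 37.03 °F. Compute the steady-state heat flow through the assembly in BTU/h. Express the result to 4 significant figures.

917.8 BTU/h

0.6594 × 0.173 = 0.11408
R_total = 0.63 + 14.73 + 0.4509 + 1.357 + 0.11408 + 0.18 = 17.462 ft²·°F·h/BTU
Q = A·ΔT/R = 432.8 × 37.03 / 17.462 = 917.8 BTU/h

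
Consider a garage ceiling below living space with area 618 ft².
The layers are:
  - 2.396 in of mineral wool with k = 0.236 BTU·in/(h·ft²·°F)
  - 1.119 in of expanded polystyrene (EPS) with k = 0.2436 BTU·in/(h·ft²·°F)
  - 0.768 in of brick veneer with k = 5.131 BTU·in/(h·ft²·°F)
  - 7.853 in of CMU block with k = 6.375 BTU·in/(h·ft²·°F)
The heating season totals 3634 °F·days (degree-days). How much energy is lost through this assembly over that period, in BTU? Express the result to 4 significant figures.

3342000 BTU

2.396/0.236 = 10.153
1.119/0.2436 = 4.5936
0.768/5.131 = 0.14968
7.853/6.375 = 1.2318
R_total = 10.153 + 4.5936 + 0.14968 + 1.2318 = 16.128 ft²·°F·h/BTU
E = A × HDD × 24 / R = 618 × 3634 × 24 / 16.128 = 3342100 BTU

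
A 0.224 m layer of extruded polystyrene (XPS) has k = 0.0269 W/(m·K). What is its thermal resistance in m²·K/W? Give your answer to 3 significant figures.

8.33 m²·K/W

R = L/k = 0.224/0.0269 = 8.327 m²·K/W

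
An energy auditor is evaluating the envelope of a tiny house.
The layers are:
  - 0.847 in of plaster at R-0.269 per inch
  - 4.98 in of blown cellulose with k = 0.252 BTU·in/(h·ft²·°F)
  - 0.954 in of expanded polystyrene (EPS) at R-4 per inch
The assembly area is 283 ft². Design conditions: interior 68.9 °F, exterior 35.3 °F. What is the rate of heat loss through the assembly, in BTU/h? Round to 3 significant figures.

399 BTU/h

0.847 × 0.269 = 0.2278
4.98/0.252 = 19.76
0.954 × 4 = 3.816
R_total = 0.2278 + 19.76 + 3.816 = 23.81 ft²·°F·h/BTU
Q = A·ΔT/R = 283 × (68.9 − 35.3) / 23.81 = 399.4 BTU/h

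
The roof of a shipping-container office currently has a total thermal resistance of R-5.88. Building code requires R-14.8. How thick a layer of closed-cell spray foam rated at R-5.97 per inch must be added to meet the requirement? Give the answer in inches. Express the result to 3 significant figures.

ΔR = 14.8 − 5.88 = 8.92 ft²·°F·h/BTU
L = ΔR / (R/in) = 8.92/5.97 = 1.494 in

1.49 in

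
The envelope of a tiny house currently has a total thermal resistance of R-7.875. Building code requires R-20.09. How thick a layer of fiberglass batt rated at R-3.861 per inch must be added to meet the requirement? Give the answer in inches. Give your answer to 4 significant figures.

3.164 in

ΔR = 20.09 − 7.875 = 12.215 ft²·°F·h/BTU
L = ΔR / (R/in) = 12.215/3.861 = 3.1637 in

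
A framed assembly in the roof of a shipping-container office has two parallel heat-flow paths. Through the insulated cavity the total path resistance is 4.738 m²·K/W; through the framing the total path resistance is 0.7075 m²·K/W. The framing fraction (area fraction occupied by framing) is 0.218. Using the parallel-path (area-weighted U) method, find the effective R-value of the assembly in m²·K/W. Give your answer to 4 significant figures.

2.113 m²·K/W

U_eff = 0.782/4.738 + 0.218/0.7075 = 0.16505 + 0.30813 = 0.47318
R_eff = 1/U_eff = 2.1134 m²·K/W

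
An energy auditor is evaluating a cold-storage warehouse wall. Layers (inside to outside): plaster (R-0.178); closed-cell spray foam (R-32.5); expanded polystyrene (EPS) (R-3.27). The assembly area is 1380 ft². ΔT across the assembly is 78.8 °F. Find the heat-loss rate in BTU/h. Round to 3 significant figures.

3030 BTU/h

R_total = 0.178 + 32.5 + 3.27 = 35.95 ft²·°F·h/BTU
Q = A·ΔT/R = 1380 × 78.8 / 35.95 = 3025 BTU/h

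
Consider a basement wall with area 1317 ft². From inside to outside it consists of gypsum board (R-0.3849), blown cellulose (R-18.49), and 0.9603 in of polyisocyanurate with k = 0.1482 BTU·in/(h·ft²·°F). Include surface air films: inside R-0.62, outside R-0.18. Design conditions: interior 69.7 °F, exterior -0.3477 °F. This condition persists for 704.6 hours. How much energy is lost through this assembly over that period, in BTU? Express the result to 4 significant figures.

2485000 BTU

0.9603/0.1482 = 6.4798
R_total = 0.62 + 0.3849 + 18.49 + 6.4798 + 0.18 = 26.155 ft²·°F·h/BTU
Q = 1317 × (69.7 − (-0.3477)) / 26.155 = 3527.2 BTU/h
E = 3527.2 × 704.6 = 2485300 BTU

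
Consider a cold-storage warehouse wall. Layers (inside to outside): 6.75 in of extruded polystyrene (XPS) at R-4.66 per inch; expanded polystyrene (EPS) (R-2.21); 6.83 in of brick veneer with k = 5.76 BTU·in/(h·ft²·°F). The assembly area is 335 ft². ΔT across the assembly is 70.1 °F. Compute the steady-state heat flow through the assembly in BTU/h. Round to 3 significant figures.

6.75 × 4.66 = 31.46
6.83/5.76 = 1.186
R_total = 31.46 + 2.21 + 1.186 = 34.85 ft²·°F·h/BTU
Q = A·ΔT/R = 335 × 70.1 / 34.85 = 673.8 BTU/h

674 BTU/h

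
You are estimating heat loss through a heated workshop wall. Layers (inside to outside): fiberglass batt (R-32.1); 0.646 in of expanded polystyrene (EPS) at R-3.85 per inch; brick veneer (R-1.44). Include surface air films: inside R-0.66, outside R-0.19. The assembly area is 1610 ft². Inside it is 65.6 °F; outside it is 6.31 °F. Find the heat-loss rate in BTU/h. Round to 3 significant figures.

0.646 × 3.85 = 2.487
R_total = 0.66 + 32.1 + 2.487 + 1.44 + 0.19 = 36.88 ft²·°F·h/BTU
Q = A·ΔT/R = 1610 × (65.6 − 6.31) / 36.88 = 2589 BTU/h

2590 BTU/h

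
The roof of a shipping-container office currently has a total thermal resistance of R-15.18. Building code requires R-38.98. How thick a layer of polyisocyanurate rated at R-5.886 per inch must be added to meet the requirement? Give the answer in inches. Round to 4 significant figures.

ΔR = 38.98 − 15.18 = 23.8 ft²·°F·h/BTU
L = ΔR / (R/in) = 23.8/5.886 = 4.0435 in

4.043 in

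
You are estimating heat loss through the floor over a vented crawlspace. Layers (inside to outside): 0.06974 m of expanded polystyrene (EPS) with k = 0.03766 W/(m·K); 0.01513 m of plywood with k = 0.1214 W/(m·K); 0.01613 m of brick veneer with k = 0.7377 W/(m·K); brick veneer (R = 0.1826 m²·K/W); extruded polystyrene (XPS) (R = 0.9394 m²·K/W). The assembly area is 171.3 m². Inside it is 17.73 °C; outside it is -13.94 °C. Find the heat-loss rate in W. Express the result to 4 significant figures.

0.06974/0.03766 = 1.8518
0.01513/0.1214 = 0.12463
0.01613/0.7377 = 0.021865
R_total = 1.8518 + 0.12463 + 0.021865 + 0.1826 + 0.9394 = 3.1203 m²·K/W
Q = A·ΔT/R = 171.3 × (17.73 − (-13.94)) / 3.1203 = 1738.6 W

1739 W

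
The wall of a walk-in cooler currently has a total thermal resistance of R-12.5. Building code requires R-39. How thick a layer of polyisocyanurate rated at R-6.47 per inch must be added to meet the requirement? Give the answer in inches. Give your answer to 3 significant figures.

ΔR = 39 − 12.5 = 26.5 ft²·°F·h/BTU
L = ΔR / (R/in) = 26.5/6.47 = 4.096 in

4.10 in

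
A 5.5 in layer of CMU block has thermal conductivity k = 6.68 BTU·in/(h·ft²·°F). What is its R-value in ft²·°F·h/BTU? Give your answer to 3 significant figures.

0.823 ft²·°F·h/BTU

R = L/k = 5.5/6.68 = 0.8234 ft²·°F·h/BTU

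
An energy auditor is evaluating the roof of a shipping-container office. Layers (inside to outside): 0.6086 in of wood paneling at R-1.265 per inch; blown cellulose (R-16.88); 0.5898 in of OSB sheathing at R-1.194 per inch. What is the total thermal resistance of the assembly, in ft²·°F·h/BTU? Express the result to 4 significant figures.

0.6086 × 1.265 = 0.76988
0.5898 × 1.194 = 0.70422
R_total = 0.76988 + 16.88 + 0.70422 = 18.354 ft²·°F·h/BTU

18.35 ft²·°F·h/BTU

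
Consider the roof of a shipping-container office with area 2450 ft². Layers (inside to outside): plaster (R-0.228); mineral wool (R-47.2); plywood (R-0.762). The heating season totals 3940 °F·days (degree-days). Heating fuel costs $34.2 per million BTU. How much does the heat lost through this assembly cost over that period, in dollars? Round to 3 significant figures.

164 dollars

R_total = 0.228 + 47.2 + 0.762 = 48.19 ft²·°F·h/BTU
E = A × HDD × 24 / R = 2450 × 3940 × 24 / 48.19 = 4807000 BTU
Cost = 4807000/10⁶ × 34.2 = $164.4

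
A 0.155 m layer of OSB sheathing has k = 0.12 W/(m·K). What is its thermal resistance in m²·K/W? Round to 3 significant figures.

1.29 m²·K/W

R = L/k = 0.155/0.12 = 1.292 m²·K/W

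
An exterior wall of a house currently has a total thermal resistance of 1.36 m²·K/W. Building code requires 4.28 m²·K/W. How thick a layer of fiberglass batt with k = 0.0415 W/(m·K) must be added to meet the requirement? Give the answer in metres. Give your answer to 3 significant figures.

ΔR = 4.28 − 1.36 = 2.92 m²·K/W
L = ΔR × k = 2.92 × 0.0415 = 0.1212 m

0.121 m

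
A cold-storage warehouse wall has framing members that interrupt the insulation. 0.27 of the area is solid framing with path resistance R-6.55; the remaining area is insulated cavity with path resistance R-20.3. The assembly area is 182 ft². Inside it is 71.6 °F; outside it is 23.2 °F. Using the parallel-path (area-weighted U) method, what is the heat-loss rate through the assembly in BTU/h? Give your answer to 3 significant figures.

U_eff = 0.73/20.3 + 0.27/6.55 = 0.03596 + 0.04122 = 0.07718
R_eff = 1/U_eff = 12.96 ft²·°F·h/BTU
Q = 182 × (71.6 − 23.2) / 12.96 = 679.9 BTU/h

680 BTU/h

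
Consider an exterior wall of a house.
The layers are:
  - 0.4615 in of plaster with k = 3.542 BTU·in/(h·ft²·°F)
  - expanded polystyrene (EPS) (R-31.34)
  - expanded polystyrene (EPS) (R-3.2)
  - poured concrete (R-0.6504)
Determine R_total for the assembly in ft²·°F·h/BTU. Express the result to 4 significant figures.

0.4615/3.542 = 0.13029
R_total = 0.13029 + 31.34 + 3.2 + 0.6504 = 35.321 ft²·°F·h/BTU

35.32 ft²·°F·h/BTU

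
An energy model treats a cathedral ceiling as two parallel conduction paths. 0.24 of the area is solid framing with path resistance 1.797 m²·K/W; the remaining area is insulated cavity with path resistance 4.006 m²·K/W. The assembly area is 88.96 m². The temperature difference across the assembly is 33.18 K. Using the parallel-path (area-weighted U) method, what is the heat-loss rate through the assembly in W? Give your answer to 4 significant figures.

U_eff = 0.76/4.006 + 0.24/1.797 = 0.18972 + 0.13356 = 0.32327
R_eff = 1/U_eff = 3.0934 m²·K/W
Q = 88.96 × 33.18 / 3.0934 = 954.2 W

954.2 W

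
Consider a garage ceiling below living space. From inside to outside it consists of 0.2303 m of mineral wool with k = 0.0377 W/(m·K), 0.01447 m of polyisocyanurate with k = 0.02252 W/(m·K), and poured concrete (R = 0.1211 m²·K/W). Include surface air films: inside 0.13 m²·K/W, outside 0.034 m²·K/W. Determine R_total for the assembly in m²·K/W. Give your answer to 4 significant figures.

7.036 m²·K/W

0.2303/0.0377 = 6.1088
0.01447/0.02252 = 0.64254
R_total = 0.13 + 6.1088 + 0.64254 + 0.1211 + 0.034 = 7.0364 m²·K/W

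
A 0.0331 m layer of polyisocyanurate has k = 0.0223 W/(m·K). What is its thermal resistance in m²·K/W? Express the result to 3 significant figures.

1.48 m²·K/W

R = L/k = 0.0331/0.0223 = 1.484 m²·K/W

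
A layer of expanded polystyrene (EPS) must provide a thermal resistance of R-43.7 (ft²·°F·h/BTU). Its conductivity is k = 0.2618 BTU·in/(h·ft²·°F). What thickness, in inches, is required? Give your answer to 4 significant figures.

11.44 in

L = R × k = 43.7 × 0.2618 = 11.441 in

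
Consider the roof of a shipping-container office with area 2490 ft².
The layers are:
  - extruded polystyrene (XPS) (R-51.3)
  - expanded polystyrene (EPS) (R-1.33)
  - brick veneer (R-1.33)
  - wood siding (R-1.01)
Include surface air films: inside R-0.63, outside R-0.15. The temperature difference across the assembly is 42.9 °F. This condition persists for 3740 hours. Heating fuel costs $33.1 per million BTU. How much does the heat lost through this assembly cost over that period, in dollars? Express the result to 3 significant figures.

R_total = 0.63 + 51.3 + 1.33 + 1.33 + 1.01 + 0.15 = 55.75 ft²·°F·h/BTU
Q = 2490 × 42.9 / 55.75 = 1916 BTU/h
E = 1916 × 3740 = 7166000 BTU
Cost = 7166000/10⁶ × 33.1 = $237.2

237 dollars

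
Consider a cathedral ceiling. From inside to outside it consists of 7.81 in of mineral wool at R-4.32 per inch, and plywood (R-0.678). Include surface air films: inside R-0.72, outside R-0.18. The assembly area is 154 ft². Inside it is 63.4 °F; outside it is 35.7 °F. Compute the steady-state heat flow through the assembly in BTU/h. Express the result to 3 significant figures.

121 BTU/h

7.81 × 4.32 = 33.74
R_total = 0.72 + 33.74 + 0.678 + 0.18 = 35.32 ft²·°F·h/BTU
Q = A·ΔT/R = 154 × (63.4 − 35.7) / 35.32 = 120.8 BTU/h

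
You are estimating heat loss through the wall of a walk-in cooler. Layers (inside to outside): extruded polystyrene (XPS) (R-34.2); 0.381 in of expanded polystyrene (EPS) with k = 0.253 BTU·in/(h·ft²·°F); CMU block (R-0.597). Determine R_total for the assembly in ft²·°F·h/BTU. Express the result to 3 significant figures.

0.381/0.253 = 1.506
R_total = 34.2 + 1.506 + 0.597 = 36.3 ft²·°F·h/BTU

36.3 ft²·°F·h/BTU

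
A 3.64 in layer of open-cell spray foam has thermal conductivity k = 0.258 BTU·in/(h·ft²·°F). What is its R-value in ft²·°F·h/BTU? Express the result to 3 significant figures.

R = L/k = 3.64/0.258 = 14.11 ft²·°F·h/BTU

14.1 ft²·°F·h/BTU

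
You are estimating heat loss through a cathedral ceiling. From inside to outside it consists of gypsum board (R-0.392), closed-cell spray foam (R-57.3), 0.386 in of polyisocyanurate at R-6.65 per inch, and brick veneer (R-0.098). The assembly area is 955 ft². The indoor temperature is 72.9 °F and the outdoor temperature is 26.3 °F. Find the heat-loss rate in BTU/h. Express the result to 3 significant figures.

0.386 × 6.65 = 2.567
R_total = 0.392 + 57.3 + 2.567 + 0.098 = 60.36 ft²·°F·h/BTU
Q = A·ΔT/R = 955 × (72.9 − 26.3) / 60.36 = 737.3 BTU/h

737 BTU/h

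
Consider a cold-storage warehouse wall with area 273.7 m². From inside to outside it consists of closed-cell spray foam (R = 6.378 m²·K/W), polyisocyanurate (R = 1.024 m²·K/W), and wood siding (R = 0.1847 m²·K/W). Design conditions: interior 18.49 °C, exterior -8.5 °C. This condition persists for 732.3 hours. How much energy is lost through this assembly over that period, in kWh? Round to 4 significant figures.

713.0 kWh

R_total = 6.378 + 1.024 + 0.1847 = 7.5867 m²·K/W
Q = 273.7 × (18.49 − (-8.5)) / 7.5867 = 973.7 W
E = 973.7 W × 732.3 h / 1000 = 713.04 kWh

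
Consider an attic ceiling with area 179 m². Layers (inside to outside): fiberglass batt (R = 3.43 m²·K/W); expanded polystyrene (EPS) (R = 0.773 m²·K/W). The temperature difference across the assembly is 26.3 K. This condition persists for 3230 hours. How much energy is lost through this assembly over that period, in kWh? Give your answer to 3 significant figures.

3620 kWh

R_total = 3.43 + 0.773 = 4.203 m²·K/W
Q = 179 × 26.3 / 4.203 = 1120 W
E = 1120 W × 3230 h / 1000 = 3618 kWh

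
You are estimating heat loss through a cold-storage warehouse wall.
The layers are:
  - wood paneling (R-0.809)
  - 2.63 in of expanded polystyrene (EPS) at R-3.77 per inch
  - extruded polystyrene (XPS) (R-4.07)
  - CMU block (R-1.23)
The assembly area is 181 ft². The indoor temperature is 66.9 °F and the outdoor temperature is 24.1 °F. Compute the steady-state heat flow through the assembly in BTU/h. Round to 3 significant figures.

2.63 × 3.77 = 9.915
R_total = 0.809 + 9.915 + 4.07 + 1.23 = 16.02 ft²·°F·h/BTU
Q = A·ΔT/R = 181 × (66.9 − 24.1) / 16.02 = 483.4 BTU/h

483 BTU/h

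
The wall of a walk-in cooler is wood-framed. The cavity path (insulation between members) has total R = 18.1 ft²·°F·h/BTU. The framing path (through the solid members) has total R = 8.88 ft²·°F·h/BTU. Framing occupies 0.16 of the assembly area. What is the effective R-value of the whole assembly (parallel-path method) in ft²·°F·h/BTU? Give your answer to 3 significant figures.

15.5 ft²·°F·h/BTU

U_eff = 0.84/18.1 + 0.16/8.88 = 0.04641 + 0.01802 = 0.06443
R_eff = 1/U_eff = 15.52 ft²·°F·h/BTU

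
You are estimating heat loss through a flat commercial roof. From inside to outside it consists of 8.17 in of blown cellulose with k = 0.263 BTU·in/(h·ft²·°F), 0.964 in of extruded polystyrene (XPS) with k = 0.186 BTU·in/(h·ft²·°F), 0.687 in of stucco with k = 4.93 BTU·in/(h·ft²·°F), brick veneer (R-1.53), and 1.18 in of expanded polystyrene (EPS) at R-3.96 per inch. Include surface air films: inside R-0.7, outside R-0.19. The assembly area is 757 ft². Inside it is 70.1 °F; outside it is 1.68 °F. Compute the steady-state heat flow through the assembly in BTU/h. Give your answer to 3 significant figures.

1190 BTU/h

8.17/0.263 = 31.06
0.964/0.186 = 5.183
0.687/4.93 = 0.1394
1.18 × 3.96 = 4.673
R_total = 0.7 + 31.06 + 5.183 + 0.1394 + 1.53 + 4.673 + 0.19 = 43.48 ft²·°F·h/BTU
Q = A·ΔT/R = 757 × (70.1 − 1.68) / 43.48 = 1191 BTU/h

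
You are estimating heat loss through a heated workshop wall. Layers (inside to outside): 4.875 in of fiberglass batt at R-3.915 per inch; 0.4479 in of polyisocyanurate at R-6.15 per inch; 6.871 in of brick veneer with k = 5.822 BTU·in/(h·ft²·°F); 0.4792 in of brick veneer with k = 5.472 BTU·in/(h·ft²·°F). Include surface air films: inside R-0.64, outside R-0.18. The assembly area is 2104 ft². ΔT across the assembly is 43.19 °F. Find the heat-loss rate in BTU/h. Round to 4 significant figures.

3798 BTU/h

4.875 × 3.915 = 19.086
0.4479 × 6.15 = 2.7546
6.871/5.822 = 1.1802
0.4792/5.472 = 0.087573
R_total = 0.64 + 19.086 + 2.7546 + 1.1802 + 0.087573 + 0.18 = 23.928 ft²·°F·h/BTU
Q = A·ΔT/R = 2104 × 43.19 / 23.928 = 3797.7 BTU/h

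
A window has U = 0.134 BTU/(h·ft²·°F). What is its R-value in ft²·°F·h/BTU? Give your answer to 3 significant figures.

R = 1/U = 1/0.134 = 7.463

7.46 ft²·°F·h/BTU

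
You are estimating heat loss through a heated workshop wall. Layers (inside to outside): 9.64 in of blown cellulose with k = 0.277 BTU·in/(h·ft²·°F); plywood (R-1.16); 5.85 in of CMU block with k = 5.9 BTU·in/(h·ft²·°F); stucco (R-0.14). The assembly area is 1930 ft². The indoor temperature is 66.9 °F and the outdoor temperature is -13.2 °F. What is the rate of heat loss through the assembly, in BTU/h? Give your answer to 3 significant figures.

4170 BTU/h

9.64/0.277 = 34.8
5.85/5.9 = 0.9915
R_total = 34.8 + 1.16 + 0.9915 + 0.14 = 37.09 ft²·°F·h/BTU
Q = A·ΔT/R = 1930 × (66.9 − (-13.2)) / 37.09 = 4168 BTU/h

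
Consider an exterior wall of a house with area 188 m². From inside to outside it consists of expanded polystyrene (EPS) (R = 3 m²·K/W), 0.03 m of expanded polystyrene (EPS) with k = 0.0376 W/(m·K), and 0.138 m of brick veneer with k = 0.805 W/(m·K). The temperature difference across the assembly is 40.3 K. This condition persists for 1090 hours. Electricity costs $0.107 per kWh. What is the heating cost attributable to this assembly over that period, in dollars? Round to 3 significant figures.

0.03/0.0376 = 0.7979
0.138/0.805 = 0.1714
R_total = 3 + 0.7979 + 0.1714 = 3.969 m²·K/W
Q = 188 × 40.3 / 3.969 = 1909 W
E = 1909 W × 1090 h / 1000 = 2081 kWh
Cost = 2081 × 0.107 = $222.6

223 dollars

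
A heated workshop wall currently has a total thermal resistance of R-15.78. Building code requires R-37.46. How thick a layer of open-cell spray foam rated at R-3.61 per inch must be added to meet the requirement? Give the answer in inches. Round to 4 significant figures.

6.006 in

ΔR = 37.46 − 15.78 = 21.68 ft²·°F·h/BTU
L = ΔR / (R/in) = 21.68/3.61 = 6.0055 in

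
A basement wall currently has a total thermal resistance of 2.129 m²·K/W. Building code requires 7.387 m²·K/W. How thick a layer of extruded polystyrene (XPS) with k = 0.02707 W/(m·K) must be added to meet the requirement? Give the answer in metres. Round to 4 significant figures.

0.1423 m

ΔR = 7.387 − 2.129 = 5.258 m²·K/W
L = ΔR × k = 5.258 × 0.02707 = 0.14233 m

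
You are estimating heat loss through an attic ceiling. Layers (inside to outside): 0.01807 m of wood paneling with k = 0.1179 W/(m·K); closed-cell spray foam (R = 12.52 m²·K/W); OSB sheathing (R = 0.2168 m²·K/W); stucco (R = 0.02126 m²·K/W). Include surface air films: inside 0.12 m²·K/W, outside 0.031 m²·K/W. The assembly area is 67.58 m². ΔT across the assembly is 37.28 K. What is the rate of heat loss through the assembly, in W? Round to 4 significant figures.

0.01807/0.1179 = 0.15327
R_total = 0.12 + 0.15327 + 12.52 + 0.2168 + 0.02126 + 0.031 = 13.062 m²·K/W
Q = A·ΔT/R = 67.58 × 37.28 / 13.062 = 192.87 W

192.9 W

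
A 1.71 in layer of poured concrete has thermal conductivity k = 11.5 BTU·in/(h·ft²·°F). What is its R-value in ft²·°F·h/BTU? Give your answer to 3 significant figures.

0.149 ft²·°F·h/BTU

R = L/k = 1.71/11.5 = 0.1487 ft²·°F·h/BTU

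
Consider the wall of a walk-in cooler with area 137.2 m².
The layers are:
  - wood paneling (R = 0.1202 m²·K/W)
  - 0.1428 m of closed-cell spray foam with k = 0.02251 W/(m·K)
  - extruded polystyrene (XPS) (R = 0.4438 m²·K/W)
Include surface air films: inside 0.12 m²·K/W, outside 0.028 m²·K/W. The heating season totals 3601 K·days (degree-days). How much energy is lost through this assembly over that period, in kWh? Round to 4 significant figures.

1681 kWh

0.1428/0.02251 = 6.3438
R_total = 0.12 + 0.1202 + 6.3438 + 0.4438 + 0.028 = 7.0558 m²·K/W
E = A × HDD × 24 / R / 1000 = 137.2 × 3601 × 24 / 7.0558 / 1000 = 1680.5 kWh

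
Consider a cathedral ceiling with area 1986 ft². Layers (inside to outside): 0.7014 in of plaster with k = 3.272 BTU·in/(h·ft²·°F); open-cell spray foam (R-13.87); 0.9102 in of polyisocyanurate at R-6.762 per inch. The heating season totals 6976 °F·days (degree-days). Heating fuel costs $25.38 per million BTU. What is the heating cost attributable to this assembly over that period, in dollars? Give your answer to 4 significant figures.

417.0 dollars

0.7014/3.272 = 0.21436
0.9102 × 6.762 = 6.1548
R_total = 0.21436 + 13.87 + 6.1548 = 20.239 ft²·°F·h/BTU
E = A × HDD × 24 / R = 1986 × 6976 × 24 / 20.239 = 16429000 BTU
Cost = 16429000/10⁶ × 25.38 = $416.96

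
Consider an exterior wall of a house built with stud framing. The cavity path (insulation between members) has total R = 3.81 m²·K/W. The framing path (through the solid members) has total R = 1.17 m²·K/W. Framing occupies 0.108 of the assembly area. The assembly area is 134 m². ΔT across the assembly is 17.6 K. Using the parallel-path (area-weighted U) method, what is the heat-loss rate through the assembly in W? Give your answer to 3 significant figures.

770 W

U_eff = 0.892/3.81 + 0.108/1.17 = 0.2341 + 0.09231 = 0.3264
R_eff = 1/U_eff = 3.063 m²·K/W
Q = 134 × 17.6 / 3.063 = 769.8 W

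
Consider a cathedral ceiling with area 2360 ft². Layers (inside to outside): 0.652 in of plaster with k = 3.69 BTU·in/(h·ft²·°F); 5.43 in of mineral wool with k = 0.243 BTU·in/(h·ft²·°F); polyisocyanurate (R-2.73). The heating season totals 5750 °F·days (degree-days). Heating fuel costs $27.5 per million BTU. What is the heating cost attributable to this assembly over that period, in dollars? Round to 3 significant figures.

0.652/3.69 = 0.1767
5.43/0.243 = 22.35
R_total = 0.1767 + 22.35 + 2.73 = 25.25 ft²·°F·h/BTU
E = A × HDD × 24 / R = 2360 × 5750 × 24 / 25.25 = 12900000 BTU
Cost = 12900000/10⁶ × 27.5 = $354.7

355 dollars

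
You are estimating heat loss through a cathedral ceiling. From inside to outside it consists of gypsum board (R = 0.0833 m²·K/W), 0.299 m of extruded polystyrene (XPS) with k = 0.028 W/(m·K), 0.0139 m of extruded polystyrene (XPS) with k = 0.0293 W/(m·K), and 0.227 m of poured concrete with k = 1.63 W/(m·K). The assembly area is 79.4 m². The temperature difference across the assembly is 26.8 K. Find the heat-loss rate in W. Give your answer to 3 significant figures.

0.299/0.028 = 10.68
0.0139/0.0293 = 0.4744
0.227/1.63 = 0.1393
R_total = 0.0833 + 10.68 + 0.4744 + 0.1393 = 11.38 m²·K/W
Q = A·ΔT/R = 79.4 × 26.8 / 11.38 = 187.1 W

187 W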